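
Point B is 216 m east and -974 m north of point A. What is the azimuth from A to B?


az = atan2(216, -974) = 167.5 deg
adjusted to 0-360: 167.5 degrees

167.5 degrees


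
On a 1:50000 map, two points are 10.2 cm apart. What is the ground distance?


ground = 10.2 cm * 50000 / 100 = 5100.0 m = 5.1 km

5.1 km


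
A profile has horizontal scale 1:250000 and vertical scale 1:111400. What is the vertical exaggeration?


VE = horizontal_scale / vertical_scale = 250000 / 111400 ≈ 2.2

2.2x


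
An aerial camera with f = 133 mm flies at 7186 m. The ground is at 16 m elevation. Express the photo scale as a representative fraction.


scale = f / (H - h) = 133 mm / 7170 m = 133 / 7170000 = 1:53910

1:53910


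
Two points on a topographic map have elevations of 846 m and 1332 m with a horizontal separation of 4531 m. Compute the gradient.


gradient = (1332 - 846) / 4531 = 486 / 4531 = 0.1073

0.1073


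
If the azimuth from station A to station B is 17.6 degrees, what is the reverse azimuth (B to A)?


back azimuth = (17.6 + 180) mod 360 = 197.6 degrees

197.6 degrees


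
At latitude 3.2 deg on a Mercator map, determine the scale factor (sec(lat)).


SF = 1 / cos(3.2) = 1 / 0.998441 = 1.002

1.002


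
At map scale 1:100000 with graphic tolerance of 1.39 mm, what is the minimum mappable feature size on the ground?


ground = 1.39 mm * 100000 / 1000 = 139.0 m

139.0 m


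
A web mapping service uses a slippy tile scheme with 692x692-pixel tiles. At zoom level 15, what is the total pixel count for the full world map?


tiles per axis = 2^15 = 32768
total tiles = 32768^2 = 1073741824
pixels per axis = 32768 * 692 = 22675456
total pixels = 22675456^2 = 514176304807936

514176304807936 pixels


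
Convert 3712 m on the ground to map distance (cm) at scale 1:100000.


map_cm = 3712 * 100 / 100000 = 3.712 cm ≈ 3.71 cm

3.71 cm


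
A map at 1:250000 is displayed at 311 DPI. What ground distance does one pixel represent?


pixel_cm = 2.54 / 311 ≈ 0.008167 cm
ground = pixel_cm * 250000 / 100 = 2.54 * 250000 / (311 * 100) = 635000 / 31100 ≈ 20.42 m

20.42 m


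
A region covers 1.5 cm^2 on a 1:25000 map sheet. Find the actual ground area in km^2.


ground_area = 1.5 * (25000/100)^2 = 93750.0 m^2 = 0.09375 km^2 ≈ 0.094 km^2

0.094 km^2


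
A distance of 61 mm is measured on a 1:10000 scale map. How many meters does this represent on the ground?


ground = 61 mm * 10000 / 1000 = 610.0 m

610.0 m


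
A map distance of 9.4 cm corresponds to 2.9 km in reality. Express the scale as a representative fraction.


ground = 2.9 km = 290000 cm; RF denominator = ground / map = 290000 / 9.4 ≈ 30851; RF = 1:30851

1:30851


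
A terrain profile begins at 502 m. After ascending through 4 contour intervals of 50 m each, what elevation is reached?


elevation = 502 + 4 * 50 = 702 m

702 m


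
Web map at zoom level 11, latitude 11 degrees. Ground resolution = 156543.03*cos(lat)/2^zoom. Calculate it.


res = 156543.03 * cos(11) / 2^11 = 156543.03 * 0.98162718 / 2048 = 75.03 m/pixel

75.03 m/pixel


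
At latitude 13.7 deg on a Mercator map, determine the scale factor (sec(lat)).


SF = 1 / cos(13.7) = 1 / 0.971549 = 1.029

1.029


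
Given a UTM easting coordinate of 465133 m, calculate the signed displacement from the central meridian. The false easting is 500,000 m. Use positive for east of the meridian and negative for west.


displacement = 465133 - 500000 = -34867 m

-34867 m


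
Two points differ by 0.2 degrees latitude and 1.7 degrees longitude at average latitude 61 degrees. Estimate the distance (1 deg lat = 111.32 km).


dlat_km = 0.2 * 111.32 = 22.264
dlon_km = 1.7 * 111.32 * cos(61) ≈ 91.747
dist = sqrt(22.264^2 + 91.747^2) ≈ 94.4 km

94.4 km


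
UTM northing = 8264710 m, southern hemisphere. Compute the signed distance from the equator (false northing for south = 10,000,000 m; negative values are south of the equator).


For southern: actual = 8264710 - 10000000 = -1735290 m

-1735290 m


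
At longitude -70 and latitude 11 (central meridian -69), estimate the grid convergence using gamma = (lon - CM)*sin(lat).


gamma = (-70 - -69) * sin(11) = -1 * 0.190809 = -0.191 degrees

-0.191 degrees


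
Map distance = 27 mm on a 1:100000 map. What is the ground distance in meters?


ground = 27 mm * 100000 / 1000 = 2700.0 m

2700.0 m


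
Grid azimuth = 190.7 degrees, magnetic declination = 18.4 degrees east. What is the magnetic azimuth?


magnetic azimuth = grid azimuth - declination (east +ve)
mag_az = 190.7 - 18.4 = 172.3 degrees

172.3 degrees


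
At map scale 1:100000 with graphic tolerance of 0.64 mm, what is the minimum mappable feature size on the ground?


ground = 0.64 mm * 100000 / 1000 = 64.0 m

64.0 m


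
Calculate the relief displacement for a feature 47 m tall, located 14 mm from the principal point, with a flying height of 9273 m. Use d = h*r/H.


d = h * r / H = 47 * 14 / 9273 = 0.07 mm

0.07 mm


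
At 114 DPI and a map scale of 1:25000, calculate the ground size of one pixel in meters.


pixel_cm = 2.54 / 114 ≈ 0.022281 cm
ground = pixel_cm * 25000 / 100 = 2.54 * 25000 / (114 * 100) = 63500 / 11400 ≈ 5.57 m

5.57 m


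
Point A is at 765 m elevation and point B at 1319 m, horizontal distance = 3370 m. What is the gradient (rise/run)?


gradient = (1319 - 765) / 3370 = 554 / 3370 = 0.1644

0.1644


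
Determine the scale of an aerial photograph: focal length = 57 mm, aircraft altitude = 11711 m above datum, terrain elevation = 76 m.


scale = f / (H - h) = 57 mm / 11635 m = 57 / 11635000 = 1:204123

1:204123


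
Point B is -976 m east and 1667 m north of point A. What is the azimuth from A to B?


az = atan2(-976, 1667) = -30.3 deg
adjusted to 0-360: 329.7 degrees

329.7 degrees


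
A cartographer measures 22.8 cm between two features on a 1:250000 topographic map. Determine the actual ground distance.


ground = 22.8 cm * 250000 / 100 = 57000.0 m = 57.0 km

57.0 km


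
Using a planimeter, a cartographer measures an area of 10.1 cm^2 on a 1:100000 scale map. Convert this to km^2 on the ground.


ground_area = 10.1 * (100000/100)^2 = 10100000.0 m^2 = 10.1 km^2

10.1 km^2


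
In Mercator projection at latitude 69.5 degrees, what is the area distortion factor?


area_distortion = 1/cos^2(69.5) = 8.154

8.154


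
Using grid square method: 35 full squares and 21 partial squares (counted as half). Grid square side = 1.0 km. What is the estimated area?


effective squares = 35 + 21 * 0.5 = 45.5
area = 45.5 * 1.0 = 45.5 km^2

45.5 km^2


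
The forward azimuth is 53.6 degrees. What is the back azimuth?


back azimuth = (53.6 + 180) mod 360 = 233.6 degrees

233.6 degrees


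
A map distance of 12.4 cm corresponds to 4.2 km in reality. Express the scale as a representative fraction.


ground = 4.2 km = 420000 cm; RF denominator = ground / map = 420000 / 12.4 ≈ 33871; RF = 1:33871

1:33871


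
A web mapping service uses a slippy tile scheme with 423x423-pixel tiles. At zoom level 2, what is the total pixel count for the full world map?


tiles per axis = 2^2 = 4
total tiles = 4^2 = 16
pixels per axis = 4 * 423 = 1692
total pixels = 1692^2 = 2862864

2862864 pixels


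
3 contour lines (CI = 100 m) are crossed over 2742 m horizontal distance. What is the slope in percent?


elevation change = 3 * 100 = 300 m
slope = 300 / 2742 * 100 = 10.9%

10.9%


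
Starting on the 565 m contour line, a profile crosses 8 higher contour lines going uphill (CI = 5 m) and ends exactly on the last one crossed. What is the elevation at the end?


elevation = 565 + 8 * 5 = 605 m

605 m


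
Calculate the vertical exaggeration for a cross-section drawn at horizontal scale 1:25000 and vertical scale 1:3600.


VE = horizontal_scale / vertical_scale = 25000 / 3600 ≈ 6.9

6.9x


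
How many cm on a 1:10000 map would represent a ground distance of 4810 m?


map_cm = 4810 * 100 / 10000 = 48.1 cm

48.1 cm


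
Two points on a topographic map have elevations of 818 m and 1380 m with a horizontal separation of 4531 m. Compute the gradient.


gradient = (1380 - 818) / 4531 = 562 / 4531 = 0.124

0.124


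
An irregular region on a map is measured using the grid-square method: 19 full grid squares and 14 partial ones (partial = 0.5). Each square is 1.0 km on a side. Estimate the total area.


effective squares = 19 + 14 * 0.5 = 26.0
area = 26.0 * 1.0 = 26.0 km^2

26.0 km^2


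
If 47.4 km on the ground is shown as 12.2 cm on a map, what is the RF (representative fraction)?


ground = 47.4 km = 4740000 cm; RF denominator = ground / map = 4740000 / 12.2 ≈ 388525; RF = 1:388525

1:388525


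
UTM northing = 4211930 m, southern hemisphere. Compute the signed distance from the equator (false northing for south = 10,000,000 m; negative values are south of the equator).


For southern: actual = 4211930 - 10000000 = -5788070 m

-5788070 m


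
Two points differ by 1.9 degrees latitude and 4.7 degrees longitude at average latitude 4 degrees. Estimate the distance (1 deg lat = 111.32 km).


dlat_km = 1.9 * 111.32 = 211.508
dlon_km = 4.7 * 111.32 * cos(4) ≈ 521.93
dist = sqrt(211.508^2 + 521.93^2) ≈ 563.2 km

563.2 km


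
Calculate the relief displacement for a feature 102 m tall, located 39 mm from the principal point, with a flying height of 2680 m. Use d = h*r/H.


d = h * r / H = 102 * 39 / 2680 = 1.48 mm

1.48 mm


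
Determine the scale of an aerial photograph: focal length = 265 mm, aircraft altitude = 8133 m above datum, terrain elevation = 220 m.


scale = f / (H - h) = 265 mm / 7913 m = 265 / 7913000 = 1:29860

1:29860


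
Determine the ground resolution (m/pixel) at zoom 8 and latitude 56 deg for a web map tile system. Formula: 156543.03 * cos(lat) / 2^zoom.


res = 156543.03 * cos(56) / 2^8 = 156543.03 * 0.5591929 / 256 = 341.94 m/pixel

341.94 m/pixel


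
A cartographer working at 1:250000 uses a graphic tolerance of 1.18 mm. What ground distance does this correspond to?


ground = 1.18 mm * 250000 / 1000 = 295.0 m

295.0 m


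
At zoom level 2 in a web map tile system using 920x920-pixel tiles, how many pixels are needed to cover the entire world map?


tiles per axis = 2^2 = 4
total tiles = 4^2 = 16
pixels per axis = 4 * 920 = 3680
total pixels = 3680^2 = 13542400

13542400 pixels


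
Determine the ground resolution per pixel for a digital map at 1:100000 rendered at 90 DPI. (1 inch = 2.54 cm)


pixel_cm = 2.54 / 90 ≈ 0.028222 cm
ground = pixel_cm * 100000 / 100 = 2.54 * 100000 / (90 * 100) = 254000 / 9000 ≈ 28.22 m

28.22 m


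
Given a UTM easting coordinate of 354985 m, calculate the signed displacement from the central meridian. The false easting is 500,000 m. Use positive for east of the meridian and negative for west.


displacement = 354985 - 500000 = -145015 m

-145015 m


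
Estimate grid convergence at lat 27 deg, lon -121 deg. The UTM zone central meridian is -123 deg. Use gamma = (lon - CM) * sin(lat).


gamma = (-121 - -123) * sin(27) = 2 * 0.45399 = 0.908 degrees

0.908 degrees


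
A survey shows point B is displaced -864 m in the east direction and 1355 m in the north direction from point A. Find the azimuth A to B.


az = atan2(-864, 1355) = -32.5 deg
adjusted to 0-360: 327.5 degrees

327.5 degrees


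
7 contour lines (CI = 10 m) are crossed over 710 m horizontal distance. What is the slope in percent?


elevation change = 7 * 10 = 70 m
slope = 70 / 710 * 100 = 9.9%

9.9%


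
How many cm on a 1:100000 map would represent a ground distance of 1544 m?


map_cm = 1544 * 100 / 100000 = 1.544 cm ≈ 1.54 cm

1.54 cm


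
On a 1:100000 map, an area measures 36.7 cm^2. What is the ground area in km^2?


ground_area = 36.7 * (100000/100)^2 = 36700000.0 m^2 = 36.7 km^2

36.7 km^2


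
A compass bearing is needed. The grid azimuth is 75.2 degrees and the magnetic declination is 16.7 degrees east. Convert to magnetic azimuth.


magnetic azimuth = grid azimuth - declination (east +ve)
mag_az = 75.2 - 16.7 = 58.5 degrees

58.5 degrees


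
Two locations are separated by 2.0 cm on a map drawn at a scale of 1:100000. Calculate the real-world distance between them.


ground = 2.0 cm * 100000 / 100 = 2000.0 m = 2.0 km

2.0 km


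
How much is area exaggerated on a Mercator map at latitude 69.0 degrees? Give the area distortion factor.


area_distortion = 1/cos^2(69.0) = 7.786

7.786


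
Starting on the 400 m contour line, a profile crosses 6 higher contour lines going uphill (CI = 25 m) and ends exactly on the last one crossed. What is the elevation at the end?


elevation = 400 + 6 * 25 = 550 m

550 m


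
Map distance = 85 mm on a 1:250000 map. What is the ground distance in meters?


ground = 85 mm * 250000 / 1000 = 21250.0 m

21250.0 m


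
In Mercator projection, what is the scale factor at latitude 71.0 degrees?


SF = 1 / cos(71.0) = 1 / 0.325568 = 3.072

3.072


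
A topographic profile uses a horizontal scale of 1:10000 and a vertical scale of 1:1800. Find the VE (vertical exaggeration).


VE = horizontal_scale / vertical_scale = 10000 / 1800 ≈ 5.6

5.6x


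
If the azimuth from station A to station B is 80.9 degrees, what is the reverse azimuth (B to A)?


back azimuth = (80.9 + 180) mod 360 = 260.9 degrees

260.9 degrees


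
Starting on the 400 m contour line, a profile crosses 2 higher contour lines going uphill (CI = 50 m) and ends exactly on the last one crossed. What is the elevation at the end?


elevation = 400 + 2 * 50 = 500 m

500 m


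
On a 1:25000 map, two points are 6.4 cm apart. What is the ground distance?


ground = 6.4 cm * 25000 / 100 = 1600.0 m = 1.6 km

1.6 km


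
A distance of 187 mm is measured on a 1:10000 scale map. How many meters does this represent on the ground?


ground = 187 mm * 10000 / 1000 = 1870.0 m

1870.0 m


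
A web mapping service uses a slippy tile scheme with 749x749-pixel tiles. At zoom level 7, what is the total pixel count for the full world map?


tiles per axis = 2^7 = 128
total tiles = 128^2 = 16384
pixels per axis = 128 * 749 = 95872
total pixels = 95872^2 = 9191440384

9191440384 pixels


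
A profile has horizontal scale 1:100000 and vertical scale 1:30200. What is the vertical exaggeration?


VE = horizontal_scale / vertical_scale = 100000 / 30200 ≈ 3.3

3.3x


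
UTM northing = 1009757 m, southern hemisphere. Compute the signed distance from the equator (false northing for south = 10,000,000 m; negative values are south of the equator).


For southern: actual = 1009757 - 10000000 = -8990243 m

-8990243 m


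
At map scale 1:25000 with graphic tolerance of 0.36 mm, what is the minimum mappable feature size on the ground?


ground = 0.36 mm * 25000 / 1000 = 9.0 m

9.0 m


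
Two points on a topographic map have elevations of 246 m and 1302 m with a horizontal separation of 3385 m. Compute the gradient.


gradient = (1302 - 246) / 3385 = 1056 / 3385 = 0.312

0.312


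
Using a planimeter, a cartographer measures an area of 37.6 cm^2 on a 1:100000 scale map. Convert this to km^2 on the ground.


ground_area = 37.6 * (100000/100)^2 = 37600000.0 m^2 = 37.6 km^2

37.6 km^2


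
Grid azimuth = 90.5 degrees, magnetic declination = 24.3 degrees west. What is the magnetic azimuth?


magnetic azimuth = grid azimuth - declination (east +ve)
mag_az = 90.5 - -24.3 = 114.8 degrees

114.8 degrees


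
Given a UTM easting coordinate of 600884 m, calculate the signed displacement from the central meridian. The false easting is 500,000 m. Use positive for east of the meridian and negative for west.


displacement = 600884 - 500000 = 100884 m

100884 m


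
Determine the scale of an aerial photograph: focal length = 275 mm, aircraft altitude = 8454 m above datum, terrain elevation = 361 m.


scale = f / (H - h) = 275 mm / 8093 m = 275 / 8093000 = 1:29429

1:29429


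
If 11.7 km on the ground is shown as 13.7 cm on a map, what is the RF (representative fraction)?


ground = 11.7 km = 1170000 cm; RF denominator = ground / map = 1170000 / 13.7 ≈ 85401; RF = 1:85401

1:85401


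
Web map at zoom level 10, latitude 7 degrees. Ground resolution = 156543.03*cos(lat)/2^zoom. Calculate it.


res = 156543.03 * cos(7) / 2^10 = 156543.03 * 0.99254615 / 1024 = 151.73 m/pixel

151.73 m/pixel


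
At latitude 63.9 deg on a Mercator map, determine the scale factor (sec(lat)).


SF = 1 / cos(63.9) = 1 / 0.439939 = 2.273

2.273


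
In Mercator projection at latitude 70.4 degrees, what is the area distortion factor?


area_distortion = 1/cos^2(70.4) = 8.887

8.887


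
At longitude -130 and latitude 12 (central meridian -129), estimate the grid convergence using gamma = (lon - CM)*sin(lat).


gamma = (-130 - -129) * sin(12) = -1 * 0.207912 = -0.208 degrees

-0.208 degrees


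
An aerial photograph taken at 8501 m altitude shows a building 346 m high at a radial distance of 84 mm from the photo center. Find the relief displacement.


d = h * r / H = 346 * 84 / 8501 = 3.42 mm

3.42 mm


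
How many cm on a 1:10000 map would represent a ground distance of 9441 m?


map_cm = 9441 * 100 / 10000 = 94.41 cm

94.41 cm


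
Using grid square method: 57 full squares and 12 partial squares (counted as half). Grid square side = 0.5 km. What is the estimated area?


effective squares = 57 + 12 * 0.5 = 63.0
area = 63.0 * 0.25 = 15.75 km^2

15.75 km^2


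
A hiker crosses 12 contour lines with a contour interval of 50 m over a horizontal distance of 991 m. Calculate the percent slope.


elevation change = 12 * 50 = 600 m
slope = 600 / 991 * 100 = 60.5%

60.5%


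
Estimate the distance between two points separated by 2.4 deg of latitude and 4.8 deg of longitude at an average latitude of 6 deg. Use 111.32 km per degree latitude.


dlat_km = 2.4 * 111.32 = 267.168
dlon_km = 4.8 * 111.32 * cos(6) ≈ 531.409
dist = sqrt(267.168^2 + 531.409^2) ≈ 594.8 km

594.8 km


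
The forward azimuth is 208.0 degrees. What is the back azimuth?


back azimuth = (208.0 + 180) mod 360 = 28.0 degrees

28.0 degrees


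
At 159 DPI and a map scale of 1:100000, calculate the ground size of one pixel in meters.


pixel_cm = 2.54 / 159 ≈ 0.015975 cm
ground = pixel_cm * 100000 / 100 = 2.54 * 100000 / (159 * 100) = 254000 / 15900 ≈ 15.97 m

15.97 m


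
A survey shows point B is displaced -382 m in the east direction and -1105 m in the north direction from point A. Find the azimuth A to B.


az = atan2(-382, -1105) = -160.9 deg
adjusted to 0-360: 199.1 degrees

199.1 degrees


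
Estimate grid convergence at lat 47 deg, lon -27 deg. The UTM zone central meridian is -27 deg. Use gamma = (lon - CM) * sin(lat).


gamma = (-27 - -27) * sin(47) = 0 * 0.731354 = 0.0 degrees

0.0 degrees


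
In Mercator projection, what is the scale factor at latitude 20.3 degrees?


SF = 1 / cos(20.3) = 1 / 0.937889 = 1.066

1.066


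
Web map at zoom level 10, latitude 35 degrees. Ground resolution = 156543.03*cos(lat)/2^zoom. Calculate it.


res = 156543.03 * cos(35) / 2^10 = 156543.03 * 0.81915204 / 1024 = 125.23 m/pixel

125.23 m/pixel


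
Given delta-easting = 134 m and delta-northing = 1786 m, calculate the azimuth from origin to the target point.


az = atan2(134, 1786) = 4.3 deg
adjusted to 0-360: 4.3 degrees

4.3 degrees


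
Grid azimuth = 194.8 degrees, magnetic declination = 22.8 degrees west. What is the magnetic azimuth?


magnetic azimuth = grid azimuth - declination (east +ve)
mag_az = 194.8 - -22.8 = 217.6 degrees

217.6 degrees


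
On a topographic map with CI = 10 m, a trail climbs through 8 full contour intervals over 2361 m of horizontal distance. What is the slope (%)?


elevation change = 8 * 10 = 80 m
slope = 80 / 2361 * 100 = 3.4%

3.4%


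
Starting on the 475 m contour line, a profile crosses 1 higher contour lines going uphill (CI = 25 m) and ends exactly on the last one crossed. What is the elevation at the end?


elevation = 475 + 1 * 25 = 500 m

500 m


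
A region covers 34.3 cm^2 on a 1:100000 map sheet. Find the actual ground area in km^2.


ground_area = 34.3 * (100000/100)^2 = 34300000.0 m^2 = 34.3 km^2

34.3 km^2


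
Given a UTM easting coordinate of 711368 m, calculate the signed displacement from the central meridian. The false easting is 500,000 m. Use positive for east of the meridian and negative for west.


displacement = 711368 - 500000 = 211368 m

211368 m


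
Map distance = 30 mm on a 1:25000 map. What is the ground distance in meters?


ground = 30 mm * 25000 / 1000 = 750.0 m

750.0 m


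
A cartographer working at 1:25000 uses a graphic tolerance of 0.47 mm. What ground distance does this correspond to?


ground = 0.47 mm * 25000 / 1000 = 11.75 m

11.75 m


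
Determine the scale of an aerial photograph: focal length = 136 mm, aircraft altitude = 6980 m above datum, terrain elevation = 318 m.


scale = f / (H - h) = 136 mm / 6662 m = 136 / 6662000 = 1:48985

1:48985


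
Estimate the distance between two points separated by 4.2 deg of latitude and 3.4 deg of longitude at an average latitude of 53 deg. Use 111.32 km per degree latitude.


dlat_km = 4.2 * 111.32 = 467.544
dlon_km = 3.4 * 111.32 * cos(53) ≈ 227.78
dist = sqrt(467.544^2 + 227.78^2) ≈ 520.1 km

520.1 km


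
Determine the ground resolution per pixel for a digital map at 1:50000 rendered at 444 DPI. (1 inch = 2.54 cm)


pixel_cm = 2.54 / 444 ≈ 0.005721 cm
ground = pixel_cm * 50000 / 100 = 2.54 * 50000 / (444 * 100) = 127000 / 44400 ≈ 2.86 m

2.86 m


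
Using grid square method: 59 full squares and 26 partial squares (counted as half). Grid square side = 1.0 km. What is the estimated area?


effective squares = 59 + 26 * 0.5 = 72.0
area = 72.0 * 1.0 = 72.0 km^2

72.0 km^2


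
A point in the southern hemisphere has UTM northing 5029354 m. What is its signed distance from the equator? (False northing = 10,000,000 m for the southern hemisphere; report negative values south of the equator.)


For southern: actual = 5029354 - 10000000 = -4970646 m

-4970646 m


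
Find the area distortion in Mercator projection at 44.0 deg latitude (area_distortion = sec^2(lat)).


area_distortion = 1/cos^2(44.0) = 1.933

1.933


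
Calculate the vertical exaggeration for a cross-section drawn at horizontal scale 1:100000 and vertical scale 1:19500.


VE = horizontal_scale / vertical_scale = 100000 / 19500 ≈ 5.1

5.1x


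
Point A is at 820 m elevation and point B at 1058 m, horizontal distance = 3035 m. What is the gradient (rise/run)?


gradient = (1058 - 820) / 3035 = 238 / 3035 = 0.0784

0.0784


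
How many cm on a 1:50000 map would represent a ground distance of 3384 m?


map_cm = 3384 * 100 / 50000 = 6.768 cm ≈ 6.77 cm

6.77 cm


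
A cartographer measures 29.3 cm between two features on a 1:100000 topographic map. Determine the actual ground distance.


ground = 29.3 cm * 100000 / 100 = 29300.0 m = 29.3 km

29.3 km


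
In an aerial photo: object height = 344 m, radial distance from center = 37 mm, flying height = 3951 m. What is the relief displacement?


d = h * r / H = 344 * 37 / 3951 = 3.22 mm

3.22 mm


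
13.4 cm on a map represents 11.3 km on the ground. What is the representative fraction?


ground = 11.3 km = 1130000 cm; RF denominator = ground / map = 1130000 / 13.4 ≈ 84328; RF = 1:84328

1:84328


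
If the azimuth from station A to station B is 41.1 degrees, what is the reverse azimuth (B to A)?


back azimuth = (41.1 + 180) mod 360 = 221.1 degrees

221.1 degrees


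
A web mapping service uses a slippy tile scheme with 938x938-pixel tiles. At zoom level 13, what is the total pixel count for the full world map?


tiles per axis = 2^13 = 8192
total tiles = 8192^2 = 67108864
pixels per axis = 8192 * 938 = 7684096
total pixels = 7684096^2 = 59045331337216

59045331337216 pixels


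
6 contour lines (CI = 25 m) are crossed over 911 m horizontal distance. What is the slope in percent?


elevation change = 6 * 25 = 150 m
slope = 150 / 911 * 100 = 16.5%

16.5%


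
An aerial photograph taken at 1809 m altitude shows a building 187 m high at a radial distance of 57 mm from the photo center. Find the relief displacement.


d = h * r / H = 187 * 57 / 1809 = 5.89 mm

5.89 mm


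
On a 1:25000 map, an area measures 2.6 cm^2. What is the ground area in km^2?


ground_area = 2.6 * (25000/100)^2 = 162500.0 m^2 = 0.1625 km^2 ≈ 0.163 km^2

0.163 km^2


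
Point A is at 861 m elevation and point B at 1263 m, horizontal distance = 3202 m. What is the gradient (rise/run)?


gradient = (1263 - 861) / 3202 = 402 / 3202 = 0.1255

0.1255


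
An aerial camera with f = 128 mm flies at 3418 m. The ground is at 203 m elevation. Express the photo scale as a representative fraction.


scale = f / (H - h) = 128 mm / 3215 m = 128 / 3215000 = 1:25117

1:25117


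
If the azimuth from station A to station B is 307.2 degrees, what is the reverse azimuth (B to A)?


back azimuth = (307.2 + 180) mod 360 = 127.2 degrees

127.2 degrees


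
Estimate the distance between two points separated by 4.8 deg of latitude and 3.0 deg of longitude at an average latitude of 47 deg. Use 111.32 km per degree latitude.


dlat_km = 4.8 * 111.32 = 534.336
dlon_km = 3.0 * 111.32 * cos(47) ≈ 227.76
dist = sqrt(534.336^2 + 227.76^2) ≈ 580.9 km

580.9 km


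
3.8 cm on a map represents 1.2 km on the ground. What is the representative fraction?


ground = 1.2 km = 120000 cm; RF denominator = ground / map = 120000 / 3.8 ≈ 31579; RF = 1:31579

1:31579


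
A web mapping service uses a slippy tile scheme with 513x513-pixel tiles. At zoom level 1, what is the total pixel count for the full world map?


tiles per axis = 2^1 = 2
total tiles = 2^2 = 4
pixels per axis = 2 * 513 = 1026
total pixels = 1026^2 = 1052676

1052676 pixels


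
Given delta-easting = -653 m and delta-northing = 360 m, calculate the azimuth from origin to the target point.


az = atan2(-653, 360) = -61.1 deg
adjusted to 0-360: 298.9 degrees

298.9 degrees


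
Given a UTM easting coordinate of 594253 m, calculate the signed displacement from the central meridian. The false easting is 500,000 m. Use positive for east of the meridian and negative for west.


displacement = 594253 - 500000 = 94253 m

94253 m


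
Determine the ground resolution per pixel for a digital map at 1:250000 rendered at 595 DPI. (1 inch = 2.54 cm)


pixel_cm = 2.54 / 595 ≈ 0.004269 cm
ground = pixel_cm * 250000 / 100 = 2.54 * 250000 / (595 * 100) = 635000 / 59500 ≈ 10.67 m

10.67 m


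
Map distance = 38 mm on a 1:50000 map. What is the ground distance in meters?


ground = 38 mm * 50000 / 1000 = 1900.0 m

1900.0 m


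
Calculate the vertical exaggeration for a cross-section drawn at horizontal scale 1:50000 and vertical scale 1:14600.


VE = horizontal_scale / vertical_scale = 50000 / 14600 ≈ 3.4

3.4x


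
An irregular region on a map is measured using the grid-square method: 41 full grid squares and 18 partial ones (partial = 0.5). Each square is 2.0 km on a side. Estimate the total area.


effective squares = 41 + 18 * 0.5 = 50.0
area = 50.0 * 4.0 = 200.0 km^2

200.0 km^2


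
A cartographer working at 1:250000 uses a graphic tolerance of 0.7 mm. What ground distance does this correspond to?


ground = 0.7 mm * 250000 / 1000 = 175.0 m

175.0 m


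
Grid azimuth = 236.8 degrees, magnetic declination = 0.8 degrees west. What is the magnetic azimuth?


magnetic azimuth = grid azimuth - declination (east +ve)
mag_az = 236.8 - -0.8 = 237.6 degrees

237.6 degrees


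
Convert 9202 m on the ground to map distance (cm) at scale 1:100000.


map_cm = 9202 * 100 / 100000 = 9.202 cm ≈ 9.2 cm

9.2 cm


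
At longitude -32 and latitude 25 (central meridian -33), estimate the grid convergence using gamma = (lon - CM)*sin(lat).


gamma = (-32 - -33) * sin(25) = 1 * 0.422618 = 0.423 degrees

0.423 degrees


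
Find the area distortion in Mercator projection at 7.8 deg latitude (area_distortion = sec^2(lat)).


area_distortion = 1/cos^2(7.8) = 1.019

1.019


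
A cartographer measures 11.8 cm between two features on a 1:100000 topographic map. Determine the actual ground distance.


ground = 11.8 cm * 100000 / 100 = 11800.0 m = 11.8 km

11.8 km


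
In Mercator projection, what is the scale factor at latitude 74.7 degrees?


SF = 1 / cos(74.7) = 1 / 0.263873 = 3.79

3.79


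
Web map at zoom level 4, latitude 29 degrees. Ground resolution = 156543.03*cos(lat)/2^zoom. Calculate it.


res = 156543.03 * cos(29) / 2^4 = 156543.03 * 0.87461971 / 16 = 8557.23 m/pixel

8557.23 m/pixel


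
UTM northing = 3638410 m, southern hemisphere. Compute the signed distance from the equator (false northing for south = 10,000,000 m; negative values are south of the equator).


For southern: actual = 3638410 - 10000000 = -6361590 m

-6361590 m


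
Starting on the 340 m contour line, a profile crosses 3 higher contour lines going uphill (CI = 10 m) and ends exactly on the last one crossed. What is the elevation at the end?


elevation = 340 + 3 * 10 = 370 m

370 m


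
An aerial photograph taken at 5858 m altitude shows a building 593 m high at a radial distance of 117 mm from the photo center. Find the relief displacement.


d = h * r / H = 593 * 117 / 5858 = 11.84 mm

11.84 mm


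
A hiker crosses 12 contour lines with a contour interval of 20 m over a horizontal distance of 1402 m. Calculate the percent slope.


elevation change = 12 * 20 = 240 m
slope = 240 / 1402 * 100 = 17.1%

17.1%


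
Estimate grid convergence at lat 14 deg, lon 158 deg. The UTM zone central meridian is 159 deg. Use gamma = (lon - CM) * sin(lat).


gamma = (158 - 159) * sin(14) = -1 * 0.241922 = -0.242 degrees

-0.242 degrees


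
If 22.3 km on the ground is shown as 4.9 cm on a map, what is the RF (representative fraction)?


ground = 22.3 km = 2230000 cm; RF denominator = ground / map = 2230000 / 4.9 ≈ 455102; RF = 1:455102

1:455102


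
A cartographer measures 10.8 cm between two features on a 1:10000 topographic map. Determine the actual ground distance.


ground = 10.8 cm * 10000 / 100 = 1080.0 m = 1.08 km

1.08 km


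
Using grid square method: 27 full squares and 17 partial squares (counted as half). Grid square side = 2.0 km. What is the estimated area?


effective squares = 27 + 17 * 0.5 = 35.5
area = 35.5 * 4.0 = 142.0 km^2

142.0 km^2


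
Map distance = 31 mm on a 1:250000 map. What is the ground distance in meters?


ground = 31 mm * 250000 / 1000 = 7750.0 m

7750.0 m


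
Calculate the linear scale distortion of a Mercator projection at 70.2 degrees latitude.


SF = 1 / cos(70.2) = 1 / 0.338738 = 2.952

2.952


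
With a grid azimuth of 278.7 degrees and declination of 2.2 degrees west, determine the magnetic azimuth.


magnetic azimuth = grid azimuth - declination (east +ve)
mag_az = 278.7 - -2.2 = 280.9 degrees

280.9 degrees


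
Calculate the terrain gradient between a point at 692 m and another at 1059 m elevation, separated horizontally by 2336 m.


gradient = (1059 - 692) / 2336 = 367 / 2336 = 0.1571

0.1571


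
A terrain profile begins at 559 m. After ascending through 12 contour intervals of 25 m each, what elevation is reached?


elevation = 559 + 12 * 25 = 859 m

859 m


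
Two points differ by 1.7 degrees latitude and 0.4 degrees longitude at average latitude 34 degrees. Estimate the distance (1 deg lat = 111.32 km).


dlat_km = 1.7 * 111.32 = 189.244
dlon_km = 0.4 * 111.32 * cos(34) ≈ 36.915
dist = sqrt(189.244^2 + 36.915^2) ≈ 192.8 km

192.8 km


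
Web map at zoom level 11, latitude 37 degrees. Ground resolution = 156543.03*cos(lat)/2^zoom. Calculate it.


res = 156543.03 * cos(37) / 2^11 = 156543.03 * 0.79863551 / 2048 = 61.05 m/pixel

61.05 m/pixel


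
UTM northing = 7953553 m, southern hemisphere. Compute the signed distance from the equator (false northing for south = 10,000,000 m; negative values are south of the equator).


For southern: actual = 7953553 - 10000000 = -2046447 m

-2046447 m


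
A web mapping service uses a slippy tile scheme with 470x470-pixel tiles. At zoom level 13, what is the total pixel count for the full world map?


tiles per axis = 2^13 = 8192
total tiles = 8192^2 = 67108864
pixels per axis = 8192 * 470 = 3850240
total pixels = 3850240^2 = 14824348057600

14824348057600 pixels


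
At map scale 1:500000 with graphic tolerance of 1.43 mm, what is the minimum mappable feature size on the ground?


ground = 1.43 mm * 500000 / 1000 = 715.0 m

715.0 m


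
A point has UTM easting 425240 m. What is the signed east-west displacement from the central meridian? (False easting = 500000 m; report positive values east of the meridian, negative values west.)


displacement = 425240 - 500000 = -74760 m

-74760 m


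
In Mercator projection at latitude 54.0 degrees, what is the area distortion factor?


area_distortion = 1/cos^2(54.0) = 2.894

2.894


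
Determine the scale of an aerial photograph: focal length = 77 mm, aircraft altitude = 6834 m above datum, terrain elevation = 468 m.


scale = f / (H - h) = 77 mm / 6366 m = 77 / 6366000 = 1:82675

1:82675


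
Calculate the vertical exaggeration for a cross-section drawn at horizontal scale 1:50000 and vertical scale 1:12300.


VE = horizontal_scale / vertical_scale = 50000 / 12300 ≈ 4.1

4.1x


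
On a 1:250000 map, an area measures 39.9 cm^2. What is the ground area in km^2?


ground_area = 39.9 * (250000/100)^2 = 249375000.0 m^2 = 249.375 km^2

249.375 km^2


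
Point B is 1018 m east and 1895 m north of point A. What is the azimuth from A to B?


az = atan2(1018, 1895) = 28.2 deg
adjusted to 0-360: 28.2 degrees

28.2 degrees


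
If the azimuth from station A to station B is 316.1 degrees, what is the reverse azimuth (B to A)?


back azimuth = (316.1 + 180) mod 360 = 136.1 degrees

136.1 degrees


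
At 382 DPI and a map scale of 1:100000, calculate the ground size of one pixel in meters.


pixel_cm = 2.54 / 382 ≈ 0.006649 cm
ground = pixel_cm * 100000 / 100 = 2.54 * 100000 / (382 * 100) = 254000 / 38200 ≈ 6.65 m

6.65 m


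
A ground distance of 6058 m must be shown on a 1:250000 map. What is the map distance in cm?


map_cm = 6058 * 100 / 250000 = 2.4232 cm ≈ 2.42 cm

2.42 cm


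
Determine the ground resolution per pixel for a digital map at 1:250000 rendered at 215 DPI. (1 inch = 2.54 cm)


pixel_cm = 2.54 / 215 ≈ 0.011814 cm
ground = pixel_cm * 250000 / 100 = 2.54 * 250000 / (215 * 100) = 635000 / 21500 ≈ 29.53 m

29.53 m


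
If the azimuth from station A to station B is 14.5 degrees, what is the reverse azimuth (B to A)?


back azimuth = (14.5 + 180) mod 360 = 194.5 degrees

194.5 degrees


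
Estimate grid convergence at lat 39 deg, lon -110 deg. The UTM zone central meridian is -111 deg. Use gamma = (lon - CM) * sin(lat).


gamma = (-110 - -111) * sin(39) = 1 * 0.62932 = 0.629 degrees

0.629 degrees


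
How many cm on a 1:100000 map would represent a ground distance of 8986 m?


map_cm = 8986 * 100 / 100000 = 8.986 cm ≈ 8.99 cm

8.99 cm


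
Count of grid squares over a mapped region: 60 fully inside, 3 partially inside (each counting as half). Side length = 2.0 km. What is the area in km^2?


effective squares = 60 + 3 * 0.5 = 61.5
area = 61.5 * 4.0 = 246.0 km^2

246.0 km^2


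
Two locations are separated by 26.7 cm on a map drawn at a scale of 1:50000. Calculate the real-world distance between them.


ground = 26.7 cm * 50000 / 100 = 13350.0 m = 13.35 km

13.35 km


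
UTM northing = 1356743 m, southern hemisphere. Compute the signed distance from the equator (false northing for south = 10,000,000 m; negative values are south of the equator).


For southern: actual = 1356743 - 10000000 = -8643257 m

-8643257 m


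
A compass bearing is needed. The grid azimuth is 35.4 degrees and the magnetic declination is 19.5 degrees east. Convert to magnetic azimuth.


magnetic azimuth = grid azimuth - declination (east +ve)
mag_az = 35.4 - 19.5 = 15.9 degrees

15.9 degrees


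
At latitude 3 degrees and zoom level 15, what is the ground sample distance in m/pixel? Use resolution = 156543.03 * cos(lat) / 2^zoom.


res = 156543.03 * cos(3) / 2^15 = 156543.03 * 0.99862953 / 32768 = 4.77 m/pixel

4.77 m/pixel


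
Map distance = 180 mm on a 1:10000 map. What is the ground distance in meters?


ground = 180 mm * 10000 / 1000 = 1800.0 m

1800.0 m


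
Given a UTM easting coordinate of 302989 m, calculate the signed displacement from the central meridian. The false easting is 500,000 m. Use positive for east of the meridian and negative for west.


displacement = 302989 - 500000 = -197011 m

-197011 m


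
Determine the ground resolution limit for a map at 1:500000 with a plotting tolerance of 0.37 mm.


ground = 0.37 mm * 500000 / 1000 = 185.0 m

185.0 m


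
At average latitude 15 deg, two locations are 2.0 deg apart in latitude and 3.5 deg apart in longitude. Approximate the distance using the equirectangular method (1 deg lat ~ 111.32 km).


dlat_km = 2.0 * 111.32 = 222.64
dlon_km = 3.5 * 111.32 * cos(15) ≈ 376.344
dist = sqrt(222.64^2 + 376.344^2) ≈ 437.3 km

437.3 km


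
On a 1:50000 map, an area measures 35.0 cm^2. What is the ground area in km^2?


ground_area = 35.0 * (50000/100)^2 = 8750000.0 m^2 = 8.75 km^2

8.75 km^2


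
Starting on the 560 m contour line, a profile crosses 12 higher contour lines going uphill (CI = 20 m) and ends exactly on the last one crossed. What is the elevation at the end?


elevation = 560 + 12 * 20 = 800 m

800 m


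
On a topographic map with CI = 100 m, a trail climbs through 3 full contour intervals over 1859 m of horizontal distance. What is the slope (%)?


elevation change = 3 * 100 = 300 m
slope = 300 / 1859 * 100 = 16.1%

16.1%


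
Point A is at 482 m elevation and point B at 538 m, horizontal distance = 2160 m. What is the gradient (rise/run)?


gradient = (538 - 482) / 2160 = 56 / 2160 = 0.0259

0.0259


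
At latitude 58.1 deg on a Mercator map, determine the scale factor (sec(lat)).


SF = 1 / cos(58.1) = 1 / 0.528438 = 1.892

1.892


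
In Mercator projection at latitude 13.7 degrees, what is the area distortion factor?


area_distortion = 1/cos^2(13.7) = 1.059

1.059


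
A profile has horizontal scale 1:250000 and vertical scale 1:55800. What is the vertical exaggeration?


VE = horizontal_scale / vertical_scale = 250000 / 55800 ≈ 4.5

4.5x


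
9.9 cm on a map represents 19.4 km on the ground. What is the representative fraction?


ground = 19.4 km = 1940000 cm; RF denominator = ground / map = 1940000 / 9.9 ≈ 195960; RF = 1:195960

1:195960


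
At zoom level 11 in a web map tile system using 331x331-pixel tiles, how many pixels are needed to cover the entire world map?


tiles per axis = 2^11 = 2048
total tiles = 2048^2 = 4194304
pixels per axis = 2048 * 331 = 677888
total pixels = 677888^2 = 459532140544

459532140544 pixels


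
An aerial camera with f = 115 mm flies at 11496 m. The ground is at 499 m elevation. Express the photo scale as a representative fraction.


scale = f / (H - h) = 115 mm / 10997 m = 115 / 10997000 = 1:95626

1:95626
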